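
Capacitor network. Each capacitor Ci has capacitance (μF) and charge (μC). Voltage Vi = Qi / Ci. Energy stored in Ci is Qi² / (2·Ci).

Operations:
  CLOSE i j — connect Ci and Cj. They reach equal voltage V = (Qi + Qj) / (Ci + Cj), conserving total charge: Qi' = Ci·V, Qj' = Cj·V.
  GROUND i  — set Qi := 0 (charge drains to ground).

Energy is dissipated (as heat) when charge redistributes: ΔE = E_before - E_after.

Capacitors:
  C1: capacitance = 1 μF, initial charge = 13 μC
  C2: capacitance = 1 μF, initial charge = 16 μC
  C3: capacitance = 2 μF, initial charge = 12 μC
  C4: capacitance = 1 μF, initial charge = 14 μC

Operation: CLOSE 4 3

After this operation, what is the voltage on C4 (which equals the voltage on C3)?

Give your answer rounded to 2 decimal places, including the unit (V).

Answer: 8.67 V

Derivation:
Initial: C1(1μF, Q=13μC, V=13.00V), C2(1μF, Q=16μC, V=16.00V), C3(2μF, Q=12μC, V=6.00V), C4(1μF, Q=14μC, V=14.00V)
Op 1: CLOSE 4-3: Q_total=26.00, C_total=3.00, V=8.67; Q4=8.67, Q3=17.33; dissipated=21.333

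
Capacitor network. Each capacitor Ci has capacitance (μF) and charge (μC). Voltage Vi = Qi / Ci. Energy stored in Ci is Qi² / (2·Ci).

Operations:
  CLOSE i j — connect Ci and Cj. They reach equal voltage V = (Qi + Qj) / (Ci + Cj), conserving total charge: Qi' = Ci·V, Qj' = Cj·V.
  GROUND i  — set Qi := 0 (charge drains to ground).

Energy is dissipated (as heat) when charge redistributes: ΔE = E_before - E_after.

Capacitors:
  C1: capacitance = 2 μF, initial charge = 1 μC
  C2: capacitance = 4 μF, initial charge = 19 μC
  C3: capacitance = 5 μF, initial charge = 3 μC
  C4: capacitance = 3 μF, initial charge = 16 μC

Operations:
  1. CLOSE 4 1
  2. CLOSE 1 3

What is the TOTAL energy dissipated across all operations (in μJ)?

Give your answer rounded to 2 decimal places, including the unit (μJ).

Answer: 19.62 μJ

Derivation:
Initial: C1(2μF, Q=1μC, V=0.50V), C2(4μF, Q=19μC, V=4.75V), C3(5μF, Q=3μC, V=0.60V), C4(3μF, Q=16μC, V=5.33V)
Op 1: CLOSE 4-1: Q_total=17.00, C_total=5.00, V=3.40; Q4=10.20, Q1=6.80; dissipated=14.017
Op 2: CLOSE 1-3: Q_total=9.80, C_total=7.00, V=1.40; Q1=2.80, Q3=7.00; dissipated=5.600
Total dissipated: 19.617 μJ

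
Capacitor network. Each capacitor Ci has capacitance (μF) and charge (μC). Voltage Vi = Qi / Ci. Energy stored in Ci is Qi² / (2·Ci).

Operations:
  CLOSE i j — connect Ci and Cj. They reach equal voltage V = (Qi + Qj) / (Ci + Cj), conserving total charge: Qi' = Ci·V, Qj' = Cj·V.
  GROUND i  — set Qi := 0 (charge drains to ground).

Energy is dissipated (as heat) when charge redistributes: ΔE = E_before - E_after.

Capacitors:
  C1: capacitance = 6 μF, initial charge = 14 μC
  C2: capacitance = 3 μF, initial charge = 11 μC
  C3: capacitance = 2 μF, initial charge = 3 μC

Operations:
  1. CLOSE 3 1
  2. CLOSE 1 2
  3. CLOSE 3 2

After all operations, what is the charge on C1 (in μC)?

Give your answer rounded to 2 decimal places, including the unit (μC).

Initial: C1(6μF, Q=14μC, V=2.33V), C2(3μF, Q=11μC, V=3.67V), C3(2μF, Q=3μC, V=1.50V)
Op 1: CLOSE 3-1: Q_total=17.00, C_total=8.00, V=2.12; Q3=4.25, Q1=12.75; dissipated=0.521
Op 2: CLOSE 1-2: Q_total=23.75, C_total=9.00, V=2.64; Q1=15.83, Q2=7.92; dissipated=2.377
Op 3: CLOSE 3-2: Q_total=12.17, C_total=5.00, V=2.43; Q3=4.87, Q2=7.30; dissipated=0.158
Final charges: Q1=15.83, Q2=7.30, Q3=4.87

Answer: 15.83 μC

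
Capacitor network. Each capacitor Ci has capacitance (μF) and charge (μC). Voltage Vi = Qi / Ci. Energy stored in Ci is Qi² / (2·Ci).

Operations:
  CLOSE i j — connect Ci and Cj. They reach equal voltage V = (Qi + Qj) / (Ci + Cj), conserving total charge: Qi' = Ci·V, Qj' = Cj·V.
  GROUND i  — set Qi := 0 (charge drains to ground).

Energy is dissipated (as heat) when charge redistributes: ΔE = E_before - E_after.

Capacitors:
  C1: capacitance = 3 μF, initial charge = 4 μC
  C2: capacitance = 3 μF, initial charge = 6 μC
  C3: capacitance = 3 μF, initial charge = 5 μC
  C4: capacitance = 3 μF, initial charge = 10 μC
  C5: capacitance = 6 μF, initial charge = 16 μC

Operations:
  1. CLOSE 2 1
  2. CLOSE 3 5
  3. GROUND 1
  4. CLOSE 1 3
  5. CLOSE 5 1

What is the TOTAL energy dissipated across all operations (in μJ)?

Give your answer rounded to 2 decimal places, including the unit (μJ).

Answer: 10.94 μJ

Derivation:
Initial: C1(3μF, Q=4μC, V=1.33V), C2(3μF, Q=6μC, V=2.00V), C3(3μF, Q=5μC, V=1.67V), C4(3μF, Q=10μC, V=3.33V), C5(6μF, Q=16μC, V=2.67V)
Op 1: CLOSE 2-1: Q_total=10.00, C_total=6.00, V=1.67; Q2=5.00, Q1=5.00; dissipated=0.333
Op 2: CLOSE 3-5: Q_total=21.00, C_total=9.00, V=2.33; Q3=7.00, Q5=14.00; dissipated=1.000
Op 3: GROUND 1: Q1=0; energy lost=4.167
Op 4: CLOSE 1-3: Q_total=7.00, C_total=6.00, V=1.17; Q1=3.50, Q3=3.50; dissipated=4.083
Op 5: CLOSE 5-1: Q_total=17.50, C_total=9.00, V=1.94; Q5=11.67, Q1=5.83; dissipated=1.361
Total dissipated: 10.944 μJ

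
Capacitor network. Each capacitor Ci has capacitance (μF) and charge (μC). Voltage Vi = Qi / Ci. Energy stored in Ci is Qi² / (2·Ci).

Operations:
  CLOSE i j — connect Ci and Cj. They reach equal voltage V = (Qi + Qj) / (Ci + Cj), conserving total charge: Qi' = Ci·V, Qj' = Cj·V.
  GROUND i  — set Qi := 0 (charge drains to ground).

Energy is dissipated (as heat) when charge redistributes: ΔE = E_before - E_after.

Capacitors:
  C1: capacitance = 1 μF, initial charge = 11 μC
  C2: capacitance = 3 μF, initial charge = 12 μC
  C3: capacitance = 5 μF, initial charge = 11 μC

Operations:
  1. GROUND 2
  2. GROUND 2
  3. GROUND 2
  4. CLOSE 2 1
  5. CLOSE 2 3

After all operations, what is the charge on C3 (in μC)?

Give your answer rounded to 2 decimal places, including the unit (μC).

Answer: 12.03 μC

Derivation:
Initial: C1(1μF, Q=11μC, V=11.00V), C2(3μF, Q=12μC, V=4.00V), C3(5μF, Q=11μC, V=2.20V)
Op 1: GROUND 2: Q2=0; energy lost=24.000
Op 2: GROUND 2: Q2=0; energy lost=0.000
Op 3: GROUND 2: Q2=0; energy lost=0.000
Op 4: CLOSE 2-1: Q_total=11.00, C_total=4.00, V=2.75; Q2=8.25, Q1=2.75; dissipated=45.375
Op 5: CLOSE 2-3: Q_total=19.25, C_total=8.00, V=2.41; Q2=7.22, Q3=12.03; dissipated=0.284
Final charges: Q1=2.75, Q2=7.22, Q3=12.03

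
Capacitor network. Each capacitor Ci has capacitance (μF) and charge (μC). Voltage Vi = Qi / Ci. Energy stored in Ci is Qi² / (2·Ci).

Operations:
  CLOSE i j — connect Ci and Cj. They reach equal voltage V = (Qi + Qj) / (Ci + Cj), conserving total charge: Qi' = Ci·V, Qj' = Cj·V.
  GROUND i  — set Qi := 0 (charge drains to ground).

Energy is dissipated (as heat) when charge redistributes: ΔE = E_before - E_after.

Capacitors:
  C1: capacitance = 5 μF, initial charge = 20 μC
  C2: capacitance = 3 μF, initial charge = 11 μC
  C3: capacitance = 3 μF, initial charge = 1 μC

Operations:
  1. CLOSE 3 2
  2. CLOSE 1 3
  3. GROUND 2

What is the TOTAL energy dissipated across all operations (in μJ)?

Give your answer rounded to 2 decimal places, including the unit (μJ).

Answer: 18.08 μJ

Derivation:
Initial: C1(5μF, Q=20μC, V=4.00V), C2(3μF, Q=11μC, V=3.67V), C3(3μF, Q=1μC, V=0.33V)
Op 1: CLOSE 3-2: Q_total=12.00, C_total=6.00, V=2.00; Q3=6.00, Q2=6.00; dissipated=8.333
Op 2: CLOSE 1-3: Q_total=26.00, C_total=8.00, V=3.25; Q1=16.25, Q3=9.75; dissipated=3.750
Op 3: GROUND 2: Q2=0; energy lost=6.000
Total dissipated: 18.083 μJ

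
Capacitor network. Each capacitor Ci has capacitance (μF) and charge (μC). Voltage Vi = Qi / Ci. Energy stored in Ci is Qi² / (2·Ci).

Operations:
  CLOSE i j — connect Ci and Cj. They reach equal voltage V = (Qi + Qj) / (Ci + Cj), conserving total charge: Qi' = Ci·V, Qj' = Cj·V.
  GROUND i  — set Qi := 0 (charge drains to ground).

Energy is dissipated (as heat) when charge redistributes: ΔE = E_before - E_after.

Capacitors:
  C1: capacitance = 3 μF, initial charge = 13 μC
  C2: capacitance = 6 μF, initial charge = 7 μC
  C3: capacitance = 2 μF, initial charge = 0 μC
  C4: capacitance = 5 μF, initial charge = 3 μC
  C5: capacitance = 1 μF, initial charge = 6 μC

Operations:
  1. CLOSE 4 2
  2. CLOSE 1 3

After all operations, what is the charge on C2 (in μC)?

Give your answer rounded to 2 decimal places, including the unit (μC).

Answer: 5.45 μC

Derivation:
Initial: C1(3μF, Q=13μC, V=4.33V), C2(6μF, Q=7μC, V=1.17V), C3(2μF, Q=0μC, V=0.00V), C4(5μF, Q=3μC, V=0.60V), C5(1μF, Q=6μC, V=6.00V)
Op 1: CLOSE 4-2: Q_total=10.00, C_total=11.00, V=0.91; Q4=4.55, Q2=5.45; dissipated=0.438
Op 2: CLOSE 1-3: Q_total=13.00, C_total=5.00, V=2.60; Q1=7.80, Q3=5.20; dissipated=11.267
Final charges: Q1=7.80, Q2=5.45, Q3=5.20, Q4=4.55, Q5=6.00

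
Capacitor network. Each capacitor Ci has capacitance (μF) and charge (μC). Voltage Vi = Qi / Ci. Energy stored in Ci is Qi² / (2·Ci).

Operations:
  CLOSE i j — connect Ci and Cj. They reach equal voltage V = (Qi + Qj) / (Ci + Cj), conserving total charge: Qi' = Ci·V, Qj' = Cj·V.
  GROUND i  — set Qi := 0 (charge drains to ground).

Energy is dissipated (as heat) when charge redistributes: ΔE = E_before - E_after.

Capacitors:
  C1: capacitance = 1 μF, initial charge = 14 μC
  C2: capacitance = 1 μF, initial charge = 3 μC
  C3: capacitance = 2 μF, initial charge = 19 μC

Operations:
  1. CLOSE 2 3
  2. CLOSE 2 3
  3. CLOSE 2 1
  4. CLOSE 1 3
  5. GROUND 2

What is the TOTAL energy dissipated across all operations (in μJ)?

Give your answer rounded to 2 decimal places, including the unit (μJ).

Answer: 85.79 μJ

Derivation:
Initial: C1(1μF, Q=14μC, V=14.00V), C2(1μF, Q=3μC, V=3.00V), C3(2μF, Q=19μC, V=9.50V)
Op 1: CLOSE 2-3: Q_total=22.00, C_total=3.00, V=7.33; Q2=7.33, Q3=14.67; dissipated=14.083
Op 2: CLOSE 2-3: Q_total=22.00, C_total=3.00, V=7.33; Q2=7.33, Q3=14.67; dissipated=0.000
Op 3: CLOSE 2-1: Q_total=21.33, C_total=2.00, V=10.67; Q2=10.67, Q1=10.67; dissipated=11.111
Op 4: CLOSE 1-3: Q_total=25.33, C_total=3.00, V=8.44; Q1=8.44, Q3=16.89; dissipated=3.704
Op 5: GROUND 2: Q2=0; energy lost=56.889
Total dissipated: 85.787 μJ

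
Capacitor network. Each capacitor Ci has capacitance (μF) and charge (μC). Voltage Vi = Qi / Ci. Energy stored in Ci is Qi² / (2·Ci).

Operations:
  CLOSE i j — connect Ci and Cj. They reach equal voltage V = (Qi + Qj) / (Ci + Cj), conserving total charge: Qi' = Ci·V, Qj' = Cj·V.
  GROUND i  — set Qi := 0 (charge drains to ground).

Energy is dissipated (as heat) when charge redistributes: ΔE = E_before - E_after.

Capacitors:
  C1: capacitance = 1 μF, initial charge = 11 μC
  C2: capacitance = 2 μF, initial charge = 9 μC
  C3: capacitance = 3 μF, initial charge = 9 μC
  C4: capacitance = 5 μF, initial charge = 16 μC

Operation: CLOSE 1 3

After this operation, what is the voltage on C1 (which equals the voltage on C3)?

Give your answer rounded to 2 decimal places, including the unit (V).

Initial: C1(1μF, Q=11μC, V=11.00V), C2(2μF, Q=9μC, V=4.50V), C3(3μF, Q=9μC, V=3.00V), C4(5μF, Q=16μC, V=3.20V)
Op 1: CLOSE 1-3: Q_total=20.00, C_total=4.00, V=5.00; Q1=5.00, Q3=15.00; dissipated=24.000

Answer: 5.00 V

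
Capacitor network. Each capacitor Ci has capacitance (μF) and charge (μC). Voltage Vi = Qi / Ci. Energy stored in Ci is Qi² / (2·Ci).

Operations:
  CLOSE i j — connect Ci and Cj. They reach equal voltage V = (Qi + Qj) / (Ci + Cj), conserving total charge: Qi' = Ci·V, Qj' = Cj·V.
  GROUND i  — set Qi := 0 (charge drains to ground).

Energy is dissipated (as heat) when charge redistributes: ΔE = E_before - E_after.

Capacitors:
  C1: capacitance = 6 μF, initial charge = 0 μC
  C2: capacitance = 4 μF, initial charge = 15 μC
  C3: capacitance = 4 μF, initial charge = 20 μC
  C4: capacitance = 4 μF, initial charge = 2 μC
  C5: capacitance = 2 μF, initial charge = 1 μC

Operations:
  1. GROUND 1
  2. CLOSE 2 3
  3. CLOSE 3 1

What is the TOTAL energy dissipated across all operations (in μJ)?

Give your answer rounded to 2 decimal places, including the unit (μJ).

Answer: 24.53 μJ

Derivation:
Initial: C1(6μF, Q=0μC, V=0.00V), C2(4μF, Q=15μC, V=3.75V), C3(4μF, Q=20μC, V=5.00V), C4(4μF, Q=2μC, V=0.50V), C5(2μF, Q=1μC, V=0.50V)
Op 1: GROUND 1: Q1=0; energy lost=0.000
Op 2: CLOSE 2-3: Q_total=35.00, C_total=8.00, V=4.38; Q2=17.50, Q3=17.50; dissipated=1.562
Op 3: CLOSE 3-1: Q_total=17.50, C_total=10.00, V=1.75; Q3=7.00, Q1=10.50; dissipated=22.969
Total dissipated: 24.531 μJ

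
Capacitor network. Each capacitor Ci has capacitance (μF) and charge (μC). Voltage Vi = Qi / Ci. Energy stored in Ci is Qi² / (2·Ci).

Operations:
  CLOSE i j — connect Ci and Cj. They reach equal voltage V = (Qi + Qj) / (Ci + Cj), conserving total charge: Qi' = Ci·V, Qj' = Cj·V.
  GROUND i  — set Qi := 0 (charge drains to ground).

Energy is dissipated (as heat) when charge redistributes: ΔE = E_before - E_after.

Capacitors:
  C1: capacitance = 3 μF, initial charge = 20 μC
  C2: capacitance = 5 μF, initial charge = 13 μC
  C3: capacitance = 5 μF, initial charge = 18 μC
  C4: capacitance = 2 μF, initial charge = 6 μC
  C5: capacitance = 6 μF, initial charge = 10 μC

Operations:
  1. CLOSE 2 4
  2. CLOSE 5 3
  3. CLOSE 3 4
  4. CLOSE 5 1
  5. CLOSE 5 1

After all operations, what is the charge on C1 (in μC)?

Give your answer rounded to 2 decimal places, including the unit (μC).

Initial: C1(3μF, Q=20μC, V=6.67V), C2(5μF, Q=13μC, V=2.60V), C3(5μF, Q=18μC, V=3.60V), C4(2μF, Q=6μC, V=3.00V), C5(6μF, Q=10μC, V=1.67V)
Op 1: CLOSE 2-4: Q_total=19.00, C_total=7.00, V=2.71; Q2=13.57, Q4=5.43; dissipated=0.114
Op 2: CLOSE 5-3: Q_total=28.00, C_total=11.00, V=2.55; Q5=15.27, Q3=12.73; dissipated=5.097
Op 3: CLOSE 3-4: Q_total=18.16, C_total=7.00, V=2.59; Q3=12.97, Q4=5.19; dissipated=0.020
Op 4: CLOSE 5-1: Q_total=35.27, C_total=9.00, V=3.92; Q5=23.52, Q1=11.76; dissipated=16.984
Op 5: CLOSE 5-1: Q_total=35.27, C_total=9.00, V=3.92; Q5=23.52, Q1=11.76; dissipated=0.000
Final charges: Q1=11.76, Q2=13.57, Q3=12.97, Q4=5.19, Q5=23.52

Answer: 11.76 μC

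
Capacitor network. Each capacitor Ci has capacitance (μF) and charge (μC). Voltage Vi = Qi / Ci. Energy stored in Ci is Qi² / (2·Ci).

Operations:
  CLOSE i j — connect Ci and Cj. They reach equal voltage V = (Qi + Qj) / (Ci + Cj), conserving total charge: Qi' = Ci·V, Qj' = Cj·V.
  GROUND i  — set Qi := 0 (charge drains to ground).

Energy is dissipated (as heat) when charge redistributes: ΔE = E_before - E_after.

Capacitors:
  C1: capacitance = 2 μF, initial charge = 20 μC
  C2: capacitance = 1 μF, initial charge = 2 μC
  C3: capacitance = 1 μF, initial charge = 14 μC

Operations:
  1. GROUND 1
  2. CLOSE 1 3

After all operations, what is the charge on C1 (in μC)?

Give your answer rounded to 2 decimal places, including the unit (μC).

Initial: C1(2μF, Q=20μC, V=10.00V), C2(1μF, Q=2μC, V=2.00V), C3(1μF, Q=14μC, V=14.00V)
Op 1: GROUND 1: Q1=0; energy lost=100.000
Op 2: CLOSE 1-3: Q_total=14.00, C_total=3.00, V=4.67; Q1=9.33, Q3=4.67; dissipated=65.333
Final charges: Q1=9.33, Q2=2.00, Q3=4.67

Answer: 9.33 μC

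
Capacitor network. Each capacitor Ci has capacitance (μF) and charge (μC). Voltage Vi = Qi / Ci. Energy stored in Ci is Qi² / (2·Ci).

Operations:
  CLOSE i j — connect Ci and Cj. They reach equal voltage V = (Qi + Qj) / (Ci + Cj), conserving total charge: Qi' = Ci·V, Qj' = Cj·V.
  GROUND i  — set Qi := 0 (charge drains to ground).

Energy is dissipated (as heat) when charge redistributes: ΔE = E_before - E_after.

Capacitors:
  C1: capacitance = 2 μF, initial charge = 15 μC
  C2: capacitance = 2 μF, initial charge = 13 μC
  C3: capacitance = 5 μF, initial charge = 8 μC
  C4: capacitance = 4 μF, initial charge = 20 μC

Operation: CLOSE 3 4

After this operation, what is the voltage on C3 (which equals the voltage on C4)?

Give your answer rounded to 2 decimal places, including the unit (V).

Answer: 3.11 V

Derivation:
Initial: C1(2μF, Q=15μC, V=7.50V), C2(2μF, Q=13μC, V=6.50V), C3(5μF, Q=8μC, V=1.60V), C4(4μF, Q=20μC, V=5.00V)
Op 1: CLOSE 3-4: Q_total=28.00, C_total=9.00, V=3.11; Q3=15.56, Q4=12.44; dissipated=12.844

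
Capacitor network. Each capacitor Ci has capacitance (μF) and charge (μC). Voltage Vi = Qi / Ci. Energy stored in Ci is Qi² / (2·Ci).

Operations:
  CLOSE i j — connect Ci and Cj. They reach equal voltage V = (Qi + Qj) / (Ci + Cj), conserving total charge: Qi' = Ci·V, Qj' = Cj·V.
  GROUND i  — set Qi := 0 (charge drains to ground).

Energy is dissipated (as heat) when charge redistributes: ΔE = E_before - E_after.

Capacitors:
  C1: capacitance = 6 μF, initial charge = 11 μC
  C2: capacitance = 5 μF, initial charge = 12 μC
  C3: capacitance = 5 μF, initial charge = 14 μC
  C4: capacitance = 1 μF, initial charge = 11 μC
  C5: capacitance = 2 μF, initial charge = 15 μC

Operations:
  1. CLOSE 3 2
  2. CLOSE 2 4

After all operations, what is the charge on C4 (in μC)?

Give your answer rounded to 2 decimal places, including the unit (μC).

Initial: C1(6μF, Q=11μC, V=1.83V), C2(5μF, Q=12μC, V=2.40V), C3(5μF, Q=14μC, V=2.80V), C4(1μF, Q=11μC, V=11.00V), C5(2μF, Q=15μC, V=7.50V)
Op 1: CLOSE 3-2: Q_total=26.00, C_total=10.00, V=2.60; Q3=13.00, Q2=13.00; dissipated=0.200
Op 2: CLOSE 2-4: Q_total=24.00, C_total=6.00, V=4.00; Q2=20.00, Q4=4.00; dissipated=29.400
Final charges: Q1=11.00, Q2=20.00, Q3=13.00, Q4=4.00, Q5=15.00

Answer: 4.00 μC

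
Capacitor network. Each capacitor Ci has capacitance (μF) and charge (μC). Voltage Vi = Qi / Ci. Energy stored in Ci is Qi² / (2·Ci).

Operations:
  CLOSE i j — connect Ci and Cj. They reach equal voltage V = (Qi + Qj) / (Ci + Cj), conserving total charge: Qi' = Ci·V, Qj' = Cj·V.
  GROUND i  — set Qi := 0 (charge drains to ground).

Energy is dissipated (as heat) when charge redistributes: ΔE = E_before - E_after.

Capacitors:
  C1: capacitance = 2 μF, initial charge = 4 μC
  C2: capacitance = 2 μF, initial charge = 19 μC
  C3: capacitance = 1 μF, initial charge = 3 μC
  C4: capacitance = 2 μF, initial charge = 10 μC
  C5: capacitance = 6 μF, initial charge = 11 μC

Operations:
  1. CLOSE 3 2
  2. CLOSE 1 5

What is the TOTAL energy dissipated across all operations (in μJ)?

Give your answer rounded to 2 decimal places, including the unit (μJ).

Answer: 14.10 μJ

Derivation:
Initial: C1(2μF, Q=4μC, V=2.00V), C2(2μF, Q=19μC, V=9.50V), C3(1μF, Q=3μC, V=3.00V), C4(2μF, Q=10μC, V=5.00V), C5(6μF, Q=11μC, V=1.83V)
Op 1: CLOSE 3-2: Q_total=22.00, C_total=3.00, V=7.33; Q3=7.33, Q2=14.67; dissipated=14.083
Op 2: CLOSE 1-5: Q_total=15.00, C_total=8.00, V=1.88; Q1=3.75, Q5=11.25; dissipated=0.021
Total dissipated: 14.104 μJ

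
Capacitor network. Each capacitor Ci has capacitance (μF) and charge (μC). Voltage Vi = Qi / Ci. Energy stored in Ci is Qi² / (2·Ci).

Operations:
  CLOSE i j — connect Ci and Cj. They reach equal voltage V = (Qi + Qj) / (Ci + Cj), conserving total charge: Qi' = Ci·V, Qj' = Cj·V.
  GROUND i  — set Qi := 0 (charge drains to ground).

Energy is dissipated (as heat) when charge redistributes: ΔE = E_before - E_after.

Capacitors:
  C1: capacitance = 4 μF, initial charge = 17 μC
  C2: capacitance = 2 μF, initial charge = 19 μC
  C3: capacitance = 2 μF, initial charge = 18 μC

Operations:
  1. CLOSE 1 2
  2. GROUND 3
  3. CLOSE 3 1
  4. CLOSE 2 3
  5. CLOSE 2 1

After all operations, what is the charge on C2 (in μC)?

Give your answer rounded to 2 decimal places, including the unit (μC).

Initial: C1(4μF, Q=17μC, V=4.25V), C2(2μF, Q=19μC, V=9.50V), C3(2μF, Q=18μC, V=9.00V)
Op 1: CLOSE 1-2: Q_total=36.00, C_total=6.00, V=6.00; Q1=24.00, Q2=12.00; dissipated=18.375
Op 2: GROUND 3: Q3=0; energy lost=81.000
Op 3: CLOSE 3-1: Q_total=24.00, C_total=6.00, V=4.00; Q3=8.00, Q1=16.00; dissipated=24.000
Op 4: CLOSE 2-3: Q_total=20.00, C_total=4.00, V=5.00; Q2=10.00, Q3=10.00; dissipated=2.000
Op 5: CLOSE 2-1: Q_total=26.00, C_total=6.00, V=4.33; Q2=8.67, Q1=17.33; dissipated=0.667
Final charges: Q1=17.33, Q2=8.67, Q3=10.00

Answer: 8.67 μC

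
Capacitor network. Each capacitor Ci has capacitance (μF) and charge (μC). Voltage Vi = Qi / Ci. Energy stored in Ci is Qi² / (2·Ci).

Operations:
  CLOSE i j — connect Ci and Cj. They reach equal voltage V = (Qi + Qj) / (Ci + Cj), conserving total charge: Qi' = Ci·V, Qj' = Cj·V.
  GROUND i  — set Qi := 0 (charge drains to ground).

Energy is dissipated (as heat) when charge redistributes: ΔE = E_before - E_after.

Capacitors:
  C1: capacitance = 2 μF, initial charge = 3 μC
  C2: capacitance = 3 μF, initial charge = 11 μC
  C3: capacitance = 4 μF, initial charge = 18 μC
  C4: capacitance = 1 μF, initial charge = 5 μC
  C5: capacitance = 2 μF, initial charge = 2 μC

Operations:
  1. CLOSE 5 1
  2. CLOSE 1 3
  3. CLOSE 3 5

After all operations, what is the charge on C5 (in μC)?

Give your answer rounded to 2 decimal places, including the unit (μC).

Initial: C1(2μF, Q=3μC, V=1.50V), C2(3μF, Q=11μC, V=3.67V), C3(4μF, Q=18μC, V=4.50V), C4(1μF, Q=5μC, V=5.00V), C5(2μF, Q=2μC, V=1.00V)
Op 1: CLOSE 5-1: Q_total=5.00, C_total=4.00, V=1.25; Q5=2.50, Q1=2.50; dissipated=0.125
Op 2: CLOSE 1-3: Q_total=20.50, C_total=6.00, V=3.42; Q1=6.83, Q3=13.67; dissipated=7.042
Op 3: CLOSE 3-5: Q_total=16.17, C_total=6.00, V=2.69; Q3=10.78, Q5=5.39; dissipated=3.130
Final charges: Q1=6.83, Q2=11.00, Q3=10.78, Q4=5.00, Q5=5.39

Answer: 5.39 μC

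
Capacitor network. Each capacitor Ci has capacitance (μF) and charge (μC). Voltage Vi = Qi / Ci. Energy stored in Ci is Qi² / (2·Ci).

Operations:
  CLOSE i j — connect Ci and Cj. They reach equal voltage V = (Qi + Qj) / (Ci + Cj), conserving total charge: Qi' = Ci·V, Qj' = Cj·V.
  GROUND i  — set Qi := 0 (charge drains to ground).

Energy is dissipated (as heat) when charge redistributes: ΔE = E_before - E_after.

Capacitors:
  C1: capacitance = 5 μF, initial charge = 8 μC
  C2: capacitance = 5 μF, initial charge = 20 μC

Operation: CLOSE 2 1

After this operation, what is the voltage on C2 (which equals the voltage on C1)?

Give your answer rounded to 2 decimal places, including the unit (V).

Answer: 2.80 V

Derivation:
Initial: C1(5μF, Q=8μC, V=1.60V), C2(5μF, Q=20μC, V=4.00V)
Op 1: CLOSE 2-1: Q_total=28.00, C_total=10.00, V=2.80; Q2=14.00, Q1=14.00; dissipated=7.200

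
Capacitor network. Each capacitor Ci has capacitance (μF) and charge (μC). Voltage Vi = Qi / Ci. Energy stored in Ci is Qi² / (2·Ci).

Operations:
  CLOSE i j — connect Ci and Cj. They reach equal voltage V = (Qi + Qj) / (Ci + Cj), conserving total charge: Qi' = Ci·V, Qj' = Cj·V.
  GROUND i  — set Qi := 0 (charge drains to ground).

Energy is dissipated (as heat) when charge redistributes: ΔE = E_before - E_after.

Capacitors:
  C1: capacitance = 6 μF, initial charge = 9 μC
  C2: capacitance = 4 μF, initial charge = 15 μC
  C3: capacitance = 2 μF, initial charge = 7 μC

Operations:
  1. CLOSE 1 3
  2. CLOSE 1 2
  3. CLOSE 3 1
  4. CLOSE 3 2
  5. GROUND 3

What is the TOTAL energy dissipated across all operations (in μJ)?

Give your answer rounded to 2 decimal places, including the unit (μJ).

Answer: 14.04 μJ

Derivation:
Initial: C1(6μF, Q=9μC, V=1.50V), C2(4μF, Q=15μC, V=3.75V), C3(2μF, Q=7μC, V=3.50V)
Op 1: CLOSE 1-3: Q_total=16.00, C_total=8.00, V=2.00; Q1=12.00, Q3=4.00; dissipated=3.000
Op 2: CLOSE 1-2: Q_total=27.00, C_total=10.00, V=2.70; Q1=16.20, Q2=10.80; dissipated=3.675
Op 3: CLOSE 3-1: Q_total=20.20, C_total=8.00, V=2.52; Q3=5.05, Q1=15.15; dissipated=0.367
Op 4: CLOSE 3-2: Q_total=15.85, C_total=6.00, V=2.64; Q3=5.28, Q2=10.57; dissipated=0.020
Op 5: GROUND 3: Q3=0; energy lost=6.978
Total dissipated: 14.041 μJ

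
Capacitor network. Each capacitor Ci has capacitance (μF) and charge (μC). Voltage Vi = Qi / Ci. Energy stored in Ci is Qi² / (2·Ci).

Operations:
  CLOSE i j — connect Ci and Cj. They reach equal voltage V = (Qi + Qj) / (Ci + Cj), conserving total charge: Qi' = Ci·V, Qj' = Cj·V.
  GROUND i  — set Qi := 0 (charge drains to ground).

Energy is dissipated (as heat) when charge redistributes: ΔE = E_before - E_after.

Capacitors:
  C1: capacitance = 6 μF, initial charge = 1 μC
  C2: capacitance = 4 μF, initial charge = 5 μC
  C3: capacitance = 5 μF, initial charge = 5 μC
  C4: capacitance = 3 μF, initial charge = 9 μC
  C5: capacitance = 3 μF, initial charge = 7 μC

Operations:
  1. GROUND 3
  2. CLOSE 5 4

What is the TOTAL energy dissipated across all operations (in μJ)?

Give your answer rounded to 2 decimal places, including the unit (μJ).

Initial: C1(6μF, Q=1μC, V=0.17V), C2(4μF, Q=5μC, V=1.25V), C3(5μF, Q=5μC, V=1.00V), C4(3μF, Q=9μC, V=3.00V), C5(3μF, Q=7μC, V=2.33V)
Op 1: GROUND 3: Q3=0; energy lost=2.500
Op 2: CLOSE 5-4: Q_total=16.00, C_total=6.00, V=2.67; Q5=8.00, Q4=8.00; dissipated=0.333
Total dissipated: 2.833 μJ

Answer: 2.83 μJ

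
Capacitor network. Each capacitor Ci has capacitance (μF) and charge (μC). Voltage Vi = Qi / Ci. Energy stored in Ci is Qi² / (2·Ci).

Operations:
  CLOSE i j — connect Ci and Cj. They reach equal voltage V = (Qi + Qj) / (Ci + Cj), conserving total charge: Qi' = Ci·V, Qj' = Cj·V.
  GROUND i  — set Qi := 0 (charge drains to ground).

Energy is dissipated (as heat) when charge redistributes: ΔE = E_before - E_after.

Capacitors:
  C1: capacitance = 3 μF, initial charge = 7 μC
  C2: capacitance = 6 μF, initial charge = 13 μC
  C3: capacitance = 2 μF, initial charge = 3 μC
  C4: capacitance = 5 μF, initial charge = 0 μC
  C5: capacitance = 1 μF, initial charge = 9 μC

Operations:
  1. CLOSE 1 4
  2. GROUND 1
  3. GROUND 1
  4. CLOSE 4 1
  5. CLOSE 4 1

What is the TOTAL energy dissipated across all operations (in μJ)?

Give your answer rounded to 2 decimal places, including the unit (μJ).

Initial: C1(3μF, Q=7μC, V=2.33V), C2(6μF, Q=13μC, V=2.17V), C3(2μF, Q=3μC, V=1.50V), C4(5μF, Q=0μC, V=0.00V), C5(1μF, Q=9μC, V=9.00V)
Op 1: CLOSE 1-4: Q_total=7.00, C_total=8.00, V=0.88; Q1=2.62, Q4=4.38; dissipated=5.104
Op 2: GROUND 1: Q1=0; energy lost=1.148
Op 3: GROUND 1: Q1=0; energy lost=0.000
Op 4: CLOSE 4-1: Q_total=4.38, C_total=8.00, V=0.55; Q4=2.73, Q1=1.64; dissipated=0.718
Op 5: CLOSE 4-1: Q_total=4.38, C_total=8.00, V=0.55; Q4=2.73, Q1=1.64; dissipated=0.000
Total dissipated: 6.970 μJ

Answer: 6.97 μJ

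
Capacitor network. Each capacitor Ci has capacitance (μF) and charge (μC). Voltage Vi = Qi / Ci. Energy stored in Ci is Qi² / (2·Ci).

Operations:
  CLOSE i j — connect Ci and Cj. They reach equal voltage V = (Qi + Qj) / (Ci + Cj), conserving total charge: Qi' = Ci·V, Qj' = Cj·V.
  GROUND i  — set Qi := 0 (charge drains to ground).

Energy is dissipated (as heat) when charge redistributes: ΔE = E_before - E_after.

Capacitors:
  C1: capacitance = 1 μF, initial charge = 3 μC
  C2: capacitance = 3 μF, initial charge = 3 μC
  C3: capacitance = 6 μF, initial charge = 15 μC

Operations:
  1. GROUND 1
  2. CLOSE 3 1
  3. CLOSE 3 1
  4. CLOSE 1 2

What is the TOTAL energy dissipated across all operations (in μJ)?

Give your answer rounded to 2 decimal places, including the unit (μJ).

Answer: 7.67 μJ

Derivation:
Initial: C1(1μF, Q=3μC, V=3.00V), C2(3μF, Q=3μC, V=1.00V), C3(6μF, Q=15μC, V=2.50V)
Op 1: GROUND 1: Q1=0; energy lost=4.500
Op 2: CLOSE 3-1: Q_total=15.00, C_total=7.00, V=2.14; Q3=12.86, Q1=2.14; dissipated=2.679
Op 3: CLOSE 3-1: Q_total=15.00, C_total=7.00, V=2.14; Q3=12.86, Q1=2.14; dissipated=0.000
Op 4: CLOSE 1-2: Q_total=5.14, C_total=4.00, V=1.29; Q1=1.29, Q2=3.86; dissipated=0.490
Total dissipated: 7.668 μJ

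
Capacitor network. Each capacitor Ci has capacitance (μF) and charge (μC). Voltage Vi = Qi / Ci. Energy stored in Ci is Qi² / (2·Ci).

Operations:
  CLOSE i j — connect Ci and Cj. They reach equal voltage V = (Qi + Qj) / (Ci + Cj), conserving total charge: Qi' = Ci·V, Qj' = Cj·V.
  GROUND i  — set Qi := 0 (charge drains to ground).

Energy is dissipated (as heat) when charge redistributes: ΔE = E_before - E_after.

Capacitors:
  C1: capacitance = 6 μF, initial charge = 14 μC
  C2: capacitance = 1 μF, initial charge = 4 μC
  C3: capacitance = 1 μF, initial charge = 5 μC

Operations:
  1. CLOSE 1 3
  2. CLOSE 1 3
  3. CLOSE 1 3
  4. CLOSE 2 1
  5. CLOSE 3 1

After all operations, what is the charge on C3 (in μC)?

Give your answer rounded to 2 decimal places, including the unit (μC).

Initial: C1(6μF, Q=14μC, V=2.33V), C2(1μF, Q=4μC, V=4.00V), C3(1μF, Q=5μC, V=5.00V)
Op 1: CLOSE 1-3: Q_total=19.00, C_total=7.00, V=2.71; Q1=16.29, Q3=2.71; dissipated=3.048
Op 2: CLOSE 1-3: Q_total=19.00, C_total=7.00, V=2.71; Q1=16.29, Q3=2.71; dissipated=0.000
Op 3: CLOSE 1-3: Q_total=19.00, C_total=7.00, V=2.71; Q1=16.29, Q3=2.71; dissipated=0.000
Op 4: CLOSE 2-1: Q_total=20.29, C_total=7.00, V=2.90; Q2=2.90, Q1=17.39; dissipated=0.708
Op 5: CLOSE 3-1: Q_total=20.10, C_total=7.00, V=2.87; Q3=2.87, Q1=17.23; dissipated=0.014
Final charges: Q1=17.23, Q2=2.90, Q3=2.87

Answer: 2.87 μC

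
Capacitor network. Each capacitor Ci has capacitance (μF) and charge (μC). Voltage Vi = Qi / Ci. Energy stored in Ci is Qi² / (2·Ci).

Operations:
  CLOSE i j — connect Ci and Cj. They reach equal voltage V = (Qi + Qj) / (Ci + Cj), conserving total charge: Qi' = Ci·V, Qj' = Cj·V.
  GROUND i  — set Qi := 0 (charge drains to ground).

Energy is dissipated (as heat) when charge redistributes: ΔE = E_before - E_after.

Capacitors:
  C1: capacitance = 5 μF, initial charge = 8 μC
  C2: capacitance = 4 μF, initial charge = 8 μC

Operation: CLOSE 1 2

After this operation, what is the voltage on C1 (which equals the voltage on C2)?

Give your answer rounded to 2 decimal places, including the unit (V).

Initial: C1(5μF, Q=8μC, V=1.60V), C2(4μF, Q=8μC, V=2.00V)
Op 1: CLOSE 1-2: Q_total=16.00, C_total=9.00, V=1.78; Q1=8.89, Q2=7.11; dissipated=0.178

Answer: 1.78 V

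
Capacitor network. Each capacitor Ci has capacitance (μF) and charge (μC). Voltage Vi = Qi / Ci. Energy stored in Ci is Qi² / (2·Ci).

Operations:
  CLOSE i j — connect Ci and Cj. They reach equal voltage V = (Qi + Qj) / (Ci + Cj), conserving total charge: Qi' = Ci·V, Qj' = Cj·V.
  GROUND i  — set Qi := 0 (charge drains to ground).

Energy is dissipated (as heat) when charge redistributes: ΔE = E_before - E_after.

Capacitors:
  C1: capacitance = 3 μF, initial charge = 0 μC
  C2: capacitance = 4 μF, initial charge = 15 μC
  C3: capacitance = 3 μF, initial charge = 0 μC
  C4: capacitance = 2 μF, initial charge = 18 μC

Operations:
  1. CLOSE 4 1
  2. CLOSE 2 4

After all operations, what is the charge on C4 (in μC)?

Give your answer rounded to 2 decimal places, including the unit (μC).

Answer: 7.40 μC

Derivation:
Initial: C1(3μF, Q=0μC, V=0.00V), C2(4μF, Q=15μC, V=3.75V), C3(3μF, Q=0μC, V=0.00V), C4(2μF, Q=18μC, V=9.00V)
Op 1: CLOSE 4-1: Q_total=18.00, C_total=5.00, V=3.60; Q4=7.20, Q1=10.80; dissipated=48.600
Op 2: CLOSE 2-4: Q_total=22.20, C_total=6.00, V=3.70; Q2=14.80, Q4=7.40; dissipated=0.015
Final charges: Q1=10.80, Q2=14.80, Q3=0.00, Q4=7.40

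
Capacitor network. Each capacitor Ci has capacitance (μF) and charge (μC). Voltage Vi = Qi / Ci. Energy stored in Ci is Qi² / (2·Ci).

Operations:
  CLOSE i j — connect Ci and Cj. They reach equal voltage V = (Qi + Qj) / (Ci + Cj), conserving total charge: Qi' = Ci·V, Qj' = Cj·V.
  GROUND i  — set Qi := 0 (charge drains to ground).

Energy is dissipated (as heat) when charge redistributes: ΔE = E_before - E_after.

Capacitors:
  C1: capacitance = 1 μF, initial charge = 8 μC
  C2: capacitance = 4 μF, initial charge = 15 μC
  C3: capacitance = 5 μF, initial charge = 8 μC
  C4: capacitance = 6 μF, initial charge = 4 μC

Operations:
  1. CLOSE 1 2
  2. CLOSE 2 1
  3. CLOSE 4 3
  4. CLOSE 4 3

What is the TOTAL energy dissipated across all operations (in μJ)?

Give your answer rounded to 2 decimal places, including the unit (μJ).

Answer: 8.41 μJ

Derivation:
Initial: C1(1μF, Q=8μC, V=8.00V), C2(4μF, Q=15μC, V=3.75V), C3(5μF, Q=8μC, V=1.60V), C4(6μF, Q=4μC, V=0.67V)
Op 1: CLOSE 1-2: Q_total=23.00, C_total=5.00, V=4.60; Q1=4.60, Q2=18.40; dissipated=7.225
Op 2: CLOSE 2-1: Q_total=23.00, C_total=5.00, V=4.60; Q2=18.40, Q1=4.60; dissipated=0.000
Op 3: CLOSE 4-3: Q_total=12.00, C_total=11.00, V=1.09; Q4=6.55, Q3=5.45; dissipated=1.188
Op 4: CLOSE 4-3: Q_total=12.00, C_total=11.00, V=1.09; Q4=6.55, Q3=5.45; dissipated=0.000
Total dissipated: 8.413 μJ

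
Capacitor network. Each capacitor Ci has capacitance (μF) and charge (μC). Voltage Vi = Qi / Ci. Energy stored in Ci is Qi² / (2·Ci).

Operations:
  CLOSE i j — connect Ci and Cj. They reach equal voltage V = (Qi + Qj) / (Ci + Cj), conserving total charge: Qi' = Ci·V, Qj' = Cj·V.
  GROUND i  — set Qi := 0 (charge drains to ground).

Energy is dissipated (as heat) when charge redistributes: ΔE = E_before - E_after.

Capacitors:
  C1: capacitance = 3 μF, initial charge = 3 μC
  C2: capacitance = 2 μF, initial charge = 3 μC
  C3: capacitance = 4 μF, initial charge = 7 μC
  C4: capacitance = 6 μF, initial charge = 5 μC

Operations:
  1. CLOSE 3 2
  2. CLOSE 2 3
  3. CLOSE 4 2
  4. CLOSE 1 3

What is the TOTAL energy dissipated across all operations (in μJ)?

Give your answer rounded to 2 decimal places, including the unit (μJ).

Initial: C1(3μF, Q=3μC, V=1.00V), C2(2μF, Q=3μC, V=1.50V), C3(4μF, Q=7μC, V=1.75V), C4(6μF, Q=5μC, V=0.83V)
Op 1: CLOSE 3-2: Q_total=10.00, C_total=6.00, V=1.67; Q3=6.67, Q2=3.33; dissipated=0.042
Op 2: CLOSE 2-3: Q_total=10.00, C_total=6.00, V=1.67; Q2=3.33, Q3=6.67; dissipated=0.000
Op 3: CLOSE 4-2: Q_total=8.33, C_total=8.00, V=1.04; Q4=6.25, Q2=2.08; dissipated=0.521
Op 4: CLOSE 1-3: Q_total=9.67, C_total=7.00, V=1.38; Q1=4.14, Q3=5.52; dissipated=0.381
Total dissipated: 0.943 μJ

Answer: 0.94 μJ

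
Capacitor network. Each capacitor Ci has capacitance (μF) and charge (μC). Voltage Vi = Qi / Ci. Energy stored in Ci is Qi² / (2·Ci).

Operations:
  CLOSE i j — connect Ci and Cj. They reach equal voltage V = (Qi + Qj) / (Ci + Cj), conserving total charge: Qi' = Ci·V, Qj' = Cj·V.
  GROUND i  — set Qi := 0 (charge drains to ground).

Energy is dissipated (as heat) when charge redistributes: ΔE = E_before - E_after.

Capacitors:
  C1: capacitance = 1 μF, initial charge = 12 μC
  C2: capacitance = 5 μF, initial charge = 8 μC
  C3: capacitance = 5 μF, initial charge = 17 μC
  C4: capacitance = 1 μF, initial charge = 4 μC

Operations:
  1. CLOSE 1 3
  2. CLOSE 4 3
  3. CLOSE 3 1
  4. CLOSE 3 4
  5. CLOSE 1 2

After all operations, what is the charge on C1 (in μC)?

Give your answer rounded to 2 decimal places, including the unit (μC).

Answer: 2.12 μC

Derivation:
Initial: C1(1μF, Q=12μC, V=12.00V), C2(5μF, Q=8μC, V=1.60V), C3(5μF, Q=17μC, V=3.40V), C4(1μF, Q=4μC, V=4.00V)
Op 1: CLOSE 1-3: Q_total=29.00, C_total=6.00, V=4.83; Q1=4.83, Q3=24.17; dissipated=30.817
Op 2: CLOSE 4-3: Q_total=28.17, C_total=6.00, V=4.69; Q4=4.69, Q3=23.47; dissipated=0.289
Op 3: CLOSE 3-1: Q_total=28.31, C_total=6.00, V=4.72; Q3=23.59, Q1=4.72; dissipated=0.008
Op 4: CLOSE 3-4: Q_total=28.28, C_total=6.00, V=4.71; Q3=23.57, Q4=4.71; dissipated=0.000
Op 5: CLOSE 1-2: Q_total=12.72, C_total=6.00, V=2.12; Q1=2.12, Q2=10.60; dissipated=4.050
Final charges: Q1=2.12, Q2=10.60, Q3=23.57, Q4=4.71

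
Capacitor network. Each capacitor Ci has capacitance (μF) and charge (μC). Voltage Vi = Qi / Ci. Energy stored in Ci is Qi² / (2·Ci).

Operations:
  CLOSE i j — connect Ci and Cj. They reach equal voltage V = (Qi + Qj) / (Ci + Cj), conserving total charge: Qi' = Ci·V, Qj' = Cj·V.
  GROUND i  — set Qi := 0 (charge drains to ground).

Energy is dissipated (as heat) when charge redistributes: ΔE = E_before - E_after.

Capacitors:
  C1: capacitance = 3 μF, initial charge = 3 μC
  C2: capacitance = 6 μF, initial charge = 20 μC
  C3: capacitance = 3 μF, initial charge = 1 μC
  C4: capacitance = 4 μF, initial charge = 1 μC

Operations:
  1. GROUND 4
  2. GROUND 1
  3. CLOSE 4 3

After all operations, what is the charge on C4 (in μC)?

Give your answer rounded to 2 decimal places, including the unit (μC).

Answer: 0.57 μC

Derivation:
Initial: C1(3μF, Q=3μC, V=1.00V), C2(6μF, Q=20μC, V=3.33V), C3(3μF, Q=1μC, V=0.33V), C4(4μF, Q=1μC, V=0.25V)
Op 1: GROUND 4: Q4=0; energy lost=0.125
Op 2: GROUND 1: Q1=0; energy lost=1.500
Op 3: CLOSE 4-3: Q_total=1.00, C_total=7.00, V=0.14; Q4=0.57, Q3=0.43; dissipated=0.095
Final charges: Q1=0.00, Q2=20.00, Q3=0.43, Q4=0.57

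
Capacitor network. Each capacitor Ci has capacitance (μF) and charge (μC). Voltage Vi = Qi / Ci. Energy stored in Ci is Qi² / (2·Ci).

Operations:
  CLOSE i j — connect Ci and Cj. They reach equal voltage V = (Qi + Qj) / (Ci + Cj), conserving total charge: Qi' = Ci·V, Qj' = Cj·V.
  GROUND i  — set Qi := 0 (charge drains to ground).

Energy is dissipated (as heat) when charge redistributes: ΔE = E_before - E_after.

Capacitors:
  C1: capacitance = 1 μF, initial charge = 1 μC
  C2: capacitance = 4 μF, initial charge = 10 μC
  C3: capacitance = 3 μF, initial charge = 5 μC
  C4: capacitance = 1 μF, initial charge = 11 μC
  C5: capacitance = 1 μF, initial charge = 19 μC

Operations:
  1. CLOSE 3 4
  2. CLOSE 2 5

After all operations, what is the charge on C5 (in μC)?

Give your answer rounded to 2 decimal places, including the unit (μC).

Initial: C1(1μF, Q=1μC, V=1.00V), C2(4μF, Q=10μC, V=2.50V), C3(3μF, Q=5μC, V=1.67V), C4(1μF, Q=11μC, V=11.00V), C5(1μF, Q=19μC, V=19.00V)
Op 1: CLOSE 3-4: Q_total=16.00, C_total=4.00, V=4.00; Q3=12.00, Q4=4.00; dissipated=32.667
Op 2: CLOSE 2-5: Q_total=29.00, C_total=5.00, V=5.80; Q2=23.20, Q5=5.80; dissipated=108.900
Final charges: Q1=1.00, Q2=23.20, Q3=12.00, Q4=4.00, Q5=5.80

Answer: 5.80 μC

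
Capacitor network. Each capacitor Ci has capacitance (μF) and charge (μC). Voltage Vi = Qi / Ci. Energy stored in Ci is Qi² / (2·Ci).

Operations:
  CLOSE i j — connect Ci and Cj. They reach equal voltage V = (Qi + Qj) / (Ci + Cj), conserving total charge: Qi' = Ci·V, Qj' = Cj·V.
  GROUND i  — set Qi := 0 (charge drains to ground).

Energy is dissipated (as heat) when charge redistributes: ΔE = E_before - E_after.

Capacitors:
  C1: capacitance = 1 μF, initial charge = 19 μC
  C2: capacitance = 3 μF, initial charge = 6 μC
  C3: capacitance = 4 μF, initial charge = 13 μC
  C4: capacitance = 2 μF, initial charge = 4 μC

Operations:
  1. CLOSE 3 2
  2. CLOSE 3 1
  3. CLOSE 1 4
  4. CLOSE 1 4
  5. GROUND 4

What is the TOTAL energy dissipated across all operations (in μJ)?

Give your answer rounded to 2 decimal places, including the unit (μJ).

Answer: 123.73 μJ

Derivation:
Initial: C1(1μF, Q=19μC, V=19.00V), C2(3μF, Q=6μC, V=2.00V), C3(4μF, Q=13μC, V=3.25V), C4(2μF, Q=4μC, V=2.00V)
Op 1: CLOSE 3-2: Q_total=19.00, C_total=7.00, V=2.71; Q3=10.86, Q2=8.14; dissipated=1.339
Op 2: CLOSE 3-1: Q_total=29.86, C_total=5.00, V=5.97; Q3=23.89, Q1=5.97; dissipated=106.090
Op 3: CLOSE 1-4: Q_total=9.97, C_total=3.00, V=3.32; Q1=3.32, Q4=6.65; dissipated=5.257
Op 4: CLOSE 1-4: Q_total=9.97, C_total=3.00, V=3.32; Q1=3.32, Q4=6.65; dissipated=0.000
Op 5: GROUND 4: Q4=0; energy lost=11.048
Total dissipated: 123.734 μJ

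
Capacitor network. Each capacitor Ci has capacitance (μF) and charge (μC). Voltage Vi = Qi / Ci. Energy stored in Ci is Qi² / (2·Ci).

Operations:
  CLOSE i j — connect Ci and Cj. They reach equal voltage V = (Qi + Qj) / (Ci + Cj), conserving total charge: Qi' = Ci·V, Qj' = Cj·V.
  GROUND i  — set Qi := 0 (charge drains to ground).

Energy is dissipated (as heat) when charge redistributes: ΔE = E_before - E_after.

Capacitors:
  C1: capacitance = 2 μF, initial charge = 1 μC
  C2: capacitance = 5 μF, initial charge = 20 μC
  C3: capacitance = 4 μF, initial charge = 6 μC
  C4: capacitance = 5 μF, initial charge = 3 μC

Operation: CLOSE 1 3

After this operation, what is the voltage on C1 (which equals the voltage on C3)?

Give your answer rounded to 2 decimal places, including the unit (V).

Answer: 1.17 V

Derivation:
Initial: C1(2μF, Q=1μC, V=0.50V), C2(5μF, Q=20μC, V=4.00V), C3(4μF, Q=6μC, V=1.50V), C4(5μF, Q=3μC, V=0.60V)
Op 1: CLOSE 1-3: Q_total=7.00, C_total=6.00, V=1.17; Q1=2.33, Q3=4.67; dissipated=0.667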